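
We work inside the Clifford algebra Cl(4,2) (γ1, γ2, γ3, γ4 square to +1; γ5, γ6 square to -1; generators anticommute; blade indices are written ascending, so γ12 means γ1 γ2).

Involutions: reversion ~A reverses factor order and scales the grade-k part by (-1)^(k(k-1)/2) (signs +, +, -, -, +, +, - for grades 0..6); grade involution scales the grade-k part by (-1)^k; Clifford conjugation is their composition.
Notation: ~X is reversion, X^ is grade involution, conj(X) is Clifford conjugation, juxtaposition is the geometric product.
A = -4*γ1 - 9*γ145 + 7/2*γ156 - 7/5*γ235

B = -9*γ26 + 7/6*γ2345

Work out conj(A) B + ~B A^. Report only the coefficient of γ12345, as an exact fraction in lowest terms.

first term: 49/30*γ4 - 21/2*γ123 + 63/2*γ125 - 36*γ126 + 63/5*γ356 + 14/3*γ12345 + 49/12*γ12346 + 81*γ12456
second term: 49/30*γ4 + 21/2*γ123 - 63/2*γ125 + 36*γ126 - 63/5*γ356 + 14/3*γ12345 + 49/12*γ12346 + 81*γ12456
Answer: 28/3


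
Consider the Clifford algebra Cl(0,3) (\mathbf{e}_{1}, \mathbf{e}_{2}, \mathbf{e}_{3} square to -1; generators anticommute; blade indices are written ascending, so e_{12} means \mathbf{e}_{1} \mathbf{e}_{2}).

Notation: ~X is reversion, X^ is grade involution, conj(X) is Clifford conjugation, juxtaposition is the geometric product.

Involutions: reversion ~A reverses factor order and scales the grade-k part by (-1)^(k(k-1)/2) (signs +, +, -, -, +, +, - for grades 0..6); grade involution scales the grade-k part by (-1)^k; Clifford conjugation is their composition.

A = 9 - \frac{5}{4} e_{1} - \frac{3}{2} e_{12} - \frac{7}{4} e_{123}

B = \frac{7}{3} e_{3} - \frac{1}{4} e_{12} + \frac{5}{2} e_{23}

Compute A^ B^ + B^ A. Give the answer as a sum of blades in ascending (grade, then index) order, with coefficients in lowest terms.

first term: -\frac{3}{8} - \frac{35}{8} e_{1} + \frac{5}{16} e_{2} - \frac{329}{16} e_{3} + \frac{11}{6} e_{12} + \frac{5}{6} e_{13} + \frac{45}{2} e_{23} + \frac{53}{8} e_{123}
second term: -\frac{3}{8} + \frac{35}{8} e_{1} + \frac{5}{16} e_{2} - \frac{343}{16} e_{3} - \frac{19}{3} e_{12} - \frac{20}{3} e_{13} + \frac{45}{2} e_{23} + \frac{3}{8} e_{123}
Answer: -\frac{3}{4} + \frac{5}{8} e_{2} - 42 e_{3} - \frac{9}{2} e_{12} - \frac{35}{6} e_{13} + 45 e_{23} + 7 e_{123}


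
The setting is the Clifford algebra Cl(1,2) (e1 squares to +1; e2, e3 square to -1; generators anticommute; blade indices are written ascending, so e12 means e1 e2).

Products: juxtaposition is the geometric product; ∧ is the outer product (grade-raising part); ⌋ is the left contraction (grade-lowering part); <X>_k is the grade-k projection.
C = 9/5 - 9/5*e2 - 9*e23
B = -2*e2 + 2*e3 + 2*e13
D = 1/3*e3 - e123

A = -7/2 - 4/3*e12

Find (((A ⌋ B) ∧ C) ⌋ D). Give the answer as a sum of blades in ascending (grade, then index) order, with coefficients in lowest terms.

step 1: 7*e2 - 7*e3 - 7*e13
step 2: 63/5*e2 - 63/5*e3 - 63/5*e13 - 63/5*e23 - 63/5*e123
step 3: -42/5 - 63/5*e1 - 63/5*e2 - 63/5*e12 - 63/5*e13
Answer: -42/5 - 63/5*e1 - 63/5*e2 - 63/5*e12 - 63/5*e13


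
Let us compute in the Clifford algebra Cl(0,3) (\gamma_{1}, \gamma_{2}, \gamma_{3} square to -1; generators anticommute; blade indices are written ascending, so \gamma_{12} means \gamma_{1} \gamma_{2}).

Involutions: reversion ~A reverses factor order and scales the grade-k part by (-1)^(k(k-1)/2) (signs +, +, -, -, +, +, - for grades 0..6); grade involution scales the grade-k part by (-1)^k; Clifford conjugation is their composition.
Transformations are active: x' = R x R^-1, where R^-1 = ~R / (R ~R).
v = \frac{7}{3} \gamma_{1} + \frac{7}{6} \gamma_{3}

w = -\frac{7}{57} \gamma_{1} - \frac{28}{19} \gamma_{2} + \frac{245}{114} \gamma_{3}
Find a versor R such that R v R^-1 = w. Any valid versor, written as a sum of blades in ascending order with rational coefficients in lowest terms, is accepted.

Here q(v) = q(w) = -\frac{245}{36}; the classical choice R = v + w = \frac{42}{19} \gamma_{1} - \frac{28}{19} \gamma_{2} + \frac{63}{19} \gamma_{3} then realises v -> w under the sandwich.
Answer: \frac{42}{19} \gamma_{1} - \frac{28}{19} \gamma_{2} + \frac{63}{19} \gamma_{3}


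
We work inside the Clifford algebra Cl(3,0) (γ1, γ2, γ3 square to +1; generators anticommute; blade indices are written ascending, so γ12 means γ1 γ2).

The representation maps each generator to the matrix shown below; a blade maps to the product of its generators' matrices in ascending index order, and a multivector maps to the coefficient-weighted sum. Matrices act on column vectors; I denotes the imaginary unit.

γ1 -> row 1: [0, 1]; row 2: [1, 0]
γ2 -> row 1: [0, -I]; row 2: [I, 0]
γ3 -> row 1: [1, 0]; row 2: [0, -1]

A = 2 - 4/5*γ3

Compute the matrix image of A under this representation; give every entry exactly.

M = (2)*1 + (-4/5)*rho(γ3), summed entrywise (1 is the identity matrix):
Answer: row 1: [6/5, 0]; row 2: [0, 14/5]


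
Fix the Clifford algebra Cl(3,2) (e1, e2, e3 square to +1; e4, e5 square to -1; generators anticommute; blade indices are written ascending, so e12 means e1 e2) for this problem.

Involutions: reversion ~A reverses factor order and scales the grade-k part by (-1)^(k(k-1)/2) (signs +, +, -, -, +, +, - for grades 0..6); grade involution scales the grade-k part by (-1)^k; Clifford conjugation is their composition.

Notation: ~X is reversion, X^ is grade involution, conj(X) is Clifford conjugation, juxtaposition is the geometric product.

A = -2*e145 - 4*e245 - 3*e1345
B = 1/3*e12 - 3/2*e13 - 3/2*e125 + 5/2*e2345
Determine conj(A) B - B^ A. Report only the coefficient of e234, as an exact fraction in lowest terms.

first term: 10*e3 - 15/2*e12 + 6*e14 - 3*e24 - 9/2*e45 + 5*e123 + 4/3*e145 - 9/2*e234 - 2/3*e245 + 3*e345 - e2345 - 6*e12345
second term: -10*e3 + 15/2*e12 + 6*e14 - 3*e24 - 9/2*e45 + 5*e123 - 4/3*e145 + 9/2*e234 + 2/3*e245 - 3*e345 + e2345 - 6*e12345
Answer: -9


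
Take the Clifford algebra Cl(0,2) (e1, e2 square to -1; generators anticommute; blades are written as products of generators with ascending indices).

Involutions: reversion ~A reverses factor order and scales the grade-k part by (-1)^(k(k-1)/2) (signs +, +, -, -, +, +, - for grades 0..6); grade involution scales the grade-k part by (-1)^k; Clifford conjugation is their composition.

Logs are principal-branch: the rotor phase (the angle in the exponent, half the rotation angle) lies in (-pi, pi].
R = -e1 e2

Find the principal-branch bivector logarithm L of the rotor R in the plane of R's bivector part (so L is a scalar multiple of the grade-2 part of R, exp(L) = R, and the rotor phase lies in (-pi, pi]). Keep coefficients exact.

The scalar part of R is 0, which pins the rotor phase on the principal branch; dividing the bivector part by the sine of that phase recovers the unit plane, and L is the phase times that plane.
Concretely: cos(phase) = 0 gives phase = ±pi/2, and since phase/sin(phase) is even the sign is immaterial: L = (phase/sin(phase)) * <R>_2 = (pi/2) * <R>_2.
Answer: -pi/2*e1 e2


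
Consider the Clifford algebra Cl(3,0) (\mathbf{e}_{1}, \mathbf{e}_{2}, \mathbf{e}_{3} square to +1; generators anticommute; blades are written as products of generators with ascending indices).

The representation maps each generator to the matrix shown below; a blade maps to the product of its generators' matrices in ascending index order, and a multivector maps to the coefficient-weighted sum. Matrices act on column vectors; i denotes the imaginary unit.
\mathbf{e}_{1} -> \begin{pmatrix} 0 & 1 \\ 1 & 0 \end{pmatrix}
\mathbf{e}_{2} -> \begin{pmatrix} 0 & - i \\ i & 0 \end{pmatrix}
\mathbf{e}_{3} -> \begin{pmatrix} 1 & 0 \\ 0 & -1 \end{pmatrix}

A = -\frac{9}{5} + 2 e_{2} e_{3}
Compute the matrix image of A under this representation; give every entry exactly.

Bivector images (products of the table entries): rho(e_{2} e_{3}) = rho(\mathbf{e}_{2})rho(\mathbf{e}_{3}) = \begin{pmatrix} 0 & i \\ i & 0 \end{pmatrix}.
M = (-\frac{9}{5})*1 + (2)*rho(e_{2} e_{3}), summed entrywise (1 is the identity matrix):
Answer: \begin{pmatrix} - \frac{9}{5} & 2 i \\ 2 i & - \frac{9}{5} \end{pmatrix}


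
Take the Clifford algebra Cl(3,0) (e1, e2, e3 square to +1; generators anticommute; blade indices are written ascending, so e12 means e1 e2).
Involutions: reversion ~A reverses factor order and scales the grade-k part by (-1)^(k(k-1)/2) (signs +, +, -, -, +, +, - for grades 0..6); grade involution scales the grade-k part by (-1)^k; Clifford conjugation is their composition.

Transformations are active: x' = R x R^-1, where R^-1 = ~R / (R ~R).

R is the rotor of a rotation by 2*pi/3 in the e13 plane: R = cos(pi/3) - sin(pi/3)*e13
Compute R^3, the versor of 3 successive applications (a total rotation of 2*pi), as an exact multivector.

Because a rotor carries half the rotation angle, composing 3 copies of this e13-plane rotor multiplies the phase: 3*(pi/3) = pi, hence R^3 = cos(pi) - sin(pi)*e13.
cos(pi) = -1 and sin(pi) = 0, so R^3 = -1. The total rotation 2*pi is 1 full turn, so every vector returns to itself, yet the rotor is -1, on the OTHER sheet of the double cover (an odd number of 2*pi turns).
Answer: -1


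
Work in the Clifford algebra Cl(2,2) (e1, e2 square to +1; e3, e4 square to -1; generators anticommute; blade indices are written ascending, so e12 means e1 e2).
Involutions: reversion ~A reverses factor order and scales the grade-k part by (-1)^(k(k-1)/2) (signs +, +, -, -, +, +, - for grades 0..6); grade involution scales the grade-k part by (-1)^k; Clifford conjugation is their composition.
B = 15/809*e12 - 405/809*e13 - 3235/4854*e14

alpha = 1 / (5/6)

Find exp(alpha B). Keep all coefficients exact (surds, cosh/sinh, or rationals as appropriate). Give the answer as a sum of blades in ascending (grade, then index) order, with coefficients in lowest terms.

B^2 term by term: the squares give (15/809)^2*(e12)^2 + (-405/809)^2*(e13)^2 + (-3235/4854)^2*(e14)^2 = 225/654481*(-1) + 164025/654481*(+1) + 10465225/23561316*(+1) = 25/36 (each basis 2-blade squares to minus the product of its generators' squares); cross terms between blades sharing an index anticommute and cancel. So B^2 = 25/36.
B^2 = 25/36 — a positive square means the series sums to a boost: l = 5/6, alpha*l = 1, so exp(alpha B) = cosh(1) + (sinh(1)/(5/6))*B = cosh(1) + (6*sinh(1)/5)*B.
Answer: cosh(1) + 18*sinh(1)/809*e12 - 486*sinh(1)/809*e13 - 647*sinh(1)/809*e14


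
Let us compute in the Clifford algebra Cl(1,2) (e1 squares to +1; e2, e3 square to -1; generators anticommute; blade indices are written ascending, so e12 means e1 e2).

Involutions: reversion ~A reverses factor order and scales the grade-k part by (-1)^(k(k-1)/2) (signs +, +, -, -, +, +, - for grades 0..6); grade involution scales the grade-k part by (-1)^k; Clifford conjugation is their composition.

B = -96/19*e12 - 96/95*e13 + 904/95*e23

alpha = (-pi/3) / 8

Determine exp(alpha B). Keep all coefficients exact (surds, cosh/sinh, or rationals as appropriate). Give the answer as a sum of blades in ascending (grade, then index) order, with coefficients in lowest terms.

B^2 term by term: the squares give (-96/19)^2*(e12)^2 + (-96/95)^2*(e13)^2 + (904/95)^2*(e23)^2 = 9216/361*(+1) + 9216/9025*(+1) + 817216/9025*(-1) = -64 (each basis 2-blade squares to minus the product of its generators' squares); cross terms between blades sharing an index anticommute and cancel. So B^2 = -64.
B^2 = -64 — since the square is negative, the closed form is circular: l = 8, alpha*l = -pi/3, so exp(alpha B) = cos(-pi/3) + (sin(-pi/3)/8)*B = 1/2 + (-sqrt(3)/16)*B.
Answer: 1/2 + 6*sqrt(3)/19*e12 + 6*sqrt(3)/95*e13 - 113*sqrt(3)/190*e23


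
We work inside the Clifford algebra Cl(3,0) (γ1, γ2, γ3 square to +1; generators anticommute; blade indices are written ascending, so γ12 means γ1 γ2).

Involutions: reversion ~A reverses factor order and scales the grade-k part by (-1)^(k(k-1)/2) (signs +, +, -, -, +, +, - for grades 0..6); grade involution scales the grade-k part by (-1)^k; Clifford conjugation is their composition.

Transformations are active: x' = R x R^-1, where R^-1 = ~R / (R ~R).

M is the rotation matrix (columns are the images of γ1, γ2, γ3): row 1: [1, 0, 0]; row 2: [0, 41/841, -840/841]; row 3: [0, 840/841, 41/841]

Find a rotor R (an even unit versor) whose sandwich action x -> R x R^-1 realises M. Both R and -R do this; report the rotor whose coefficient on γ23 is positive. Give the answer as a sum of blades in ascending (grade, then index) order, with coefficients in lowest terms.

Method: write R = a + b12*γ12 + b13*γ13 + b23*γ23 with a^2 + b12^2 + b13^2 + b23^2 = 1 (so R^-1 = ~R). Expanding the columns R e_j ~R gives tr M = 4a^2 - 1 and, from the antisymmetric part, M21 - M12 = -4a*b12, M13 - M31 = 4a*b13, M32 - M23 = -4a*b23.
Here tr M = 923/841, so a^2 = (1 + tr M)/4 = 441/841 and a = ±21/29. Taking a = 21/29: M21 - M12 = 0, M13 - M31 = 0, M32 - M23 = 1680/841, giving b12 = 0, b13 = 0, b23 = -20/29, i.e. R = 21/29 - 20/29*γ23.
Its γ23 coefficient is negative, so report the other preimage -R.
Answer: -21/29 + 20/29*γ23. Why the constraint matters: R and -R act identically through the sandwich — M has trace 923/841 either way — so only the sign condition on γ23 picks one of the two preimages.


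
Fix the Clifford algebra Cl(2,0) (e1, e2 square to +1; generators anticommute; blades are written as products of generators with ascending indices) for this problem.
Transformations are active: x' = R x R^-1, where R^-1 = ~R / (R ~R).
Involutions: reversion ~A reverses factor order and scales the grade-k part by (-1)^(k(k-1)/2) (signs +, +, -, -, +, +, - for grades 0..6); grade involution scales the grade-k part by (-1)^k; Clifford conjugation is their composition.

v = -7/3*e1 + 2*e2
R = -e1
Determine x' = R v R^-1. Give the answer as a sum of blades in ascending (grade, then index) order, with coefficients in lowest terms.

~R = -e1, and R ~R = 1, so R^-1 = ~R / (1).
R v = 7/3 - 2*e1 e2
Answer: -7/3*e1 - 2*e2


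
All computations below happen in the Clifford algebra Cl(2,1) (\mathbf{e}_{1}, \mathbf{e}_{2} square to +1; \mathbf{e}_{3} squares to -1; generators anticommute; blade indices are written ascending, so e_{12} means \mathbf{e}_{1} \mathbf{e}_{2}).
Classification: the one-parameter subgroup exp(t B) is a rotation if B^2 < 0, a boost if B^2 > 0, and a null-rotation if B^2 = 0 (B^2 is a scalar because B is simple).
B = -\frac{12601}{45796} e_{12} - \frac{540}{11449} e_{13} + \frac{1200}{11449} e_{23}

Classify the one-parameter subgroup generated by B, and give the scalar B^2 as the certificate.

B^2 term by term: the squares give (-\frac{12601}{45796})^2*(e_{12})^2 + (-\frac{540}{11449})^2*(e_{13})^2 + (\frac{1200}{11449})^2*(e_{23})^2 = \frac{158785201}{2097273616}*(-1) + \frac{291600}{131079601}*(+1) + \frac{1440000}{131079601}*(+1) = -\frac{1}{16} (each basis 2-blade squares to minus the product of its generators' squares); cross terms between blades sharing an index anticommute and cancel. So B^2 = -\frac{1}{16}.
Answer: rotation, certificate B^2 = -\frac{1}{16}. Check the certificate: B^2 = -\frac{1}{16}, and that sign is decisive whatever form B takes.


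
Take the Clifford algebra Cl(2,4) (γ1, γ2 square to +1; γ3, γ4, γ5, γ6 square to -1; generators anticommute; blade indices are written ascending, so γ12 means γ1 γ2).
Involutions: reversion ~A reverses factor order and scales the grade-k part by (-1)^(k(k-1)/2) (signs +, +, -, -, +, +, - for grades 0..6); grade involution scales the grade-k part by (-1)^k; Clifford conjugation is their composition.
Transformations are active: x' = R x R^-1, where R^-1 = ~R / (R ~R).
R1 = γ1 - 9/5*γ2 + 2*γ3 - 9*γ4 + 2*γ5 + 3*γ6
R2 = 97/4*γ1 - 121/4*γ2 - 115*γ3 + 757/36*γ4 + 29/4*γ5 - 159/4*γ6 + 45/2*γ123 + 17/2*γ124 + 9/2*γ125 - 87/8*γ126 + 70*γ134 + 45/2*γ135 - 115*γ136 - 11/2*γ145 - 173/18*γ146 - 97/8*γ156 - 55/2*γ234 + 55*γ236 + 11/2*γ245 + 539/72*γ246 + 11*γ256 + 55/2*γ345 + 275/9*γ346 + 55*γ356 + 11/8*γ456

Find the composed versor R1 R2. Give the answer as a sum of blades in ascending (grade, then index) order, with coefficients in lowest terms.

Distribute over the terms of R1 (each basis-blade product reordered to ascending indices, repeated generators contracted through their squares):
(γ1) R2 = 97/4 - 121/4*γ12 - 115*γ13 + 757/36*γ14 + 29/4*γ15 - 159/4*γ16 + 45/2*γ23 + 17/2*γ24 + 9/2*γ25 - 87/8*γ26 + 70*γ34 + 45/2*γ35 - 115*γ36 - 11/2*γ45 - 173/18*γ46 - 97/8*γ56 - 55/2*γ1234 + 55*γ1236 + 11/2*γ1245 + 539/72*γ1246 + 11*γ1256 + 55/2*γ1345 + 275/9*γ1346 + 55*γ1356 + 11/8*γ1456
(-9/5*γ2) R2 = 1089/20 + 873/20*γ12 + 81/2*γ13 + 153/10*γ14 + 81/10*γ15 - 783/40*γ16 + 207*γ23 - 757/20*γ24 - 261/20*γ25 + 1431/20*γ26 + 99/2*γ34 - 99*γ36 - 99/10*γ45 - 539/40*γ46 - 99/5*γ56 + 126*γ1234 + 81/2*γ1235 - 207*γ1236 - 99/10*γ1245 - 173/10*γ1246 - 873/40*γ1256 - 99/2*γ2345 - 55*γ2346 - 99*γ2356 - 99/40*γ2456
(2*γ3) R2 = 230 - 45*γ12 - 97/2*γ13 + 140*γ14 + 45*γ15 - 230*γ16 + 121/2*γ23 - 55*γ24 + 110*γ26 + 757/18*γ34 + 29/2*γ35 - 159/2*γ36 - 55*γ45 - 550/9*γ46 - 110*γ56 + 17*γ1234 + 9*γ1235 - 87/4*γ1236 + 11*γ1345 + 173/9*γ1346 + 97/4*γ1356 - 11*γ2345 - 539/36*γ2346 - 22*γ2356 + 11/4*γ3456
(-9*γ4) R2 = 757/4 + 153/2*γ12 + 630*γ13 + 873/4*γ14 + 99/2*γ15 + 173/2*γ16 - 495/2*γ23 - 1089/4*γ24 - 99/2*γ25 - 539/8*γ26 - 1035*γ34 - 495/2*γ35 - 275*γ36 - 261/4*γ45 + 1431/4*γ46 + 99/8*γ56 + 405/2*γ1234 - 81/2*γ1245 + 783/8*γ1246 - 405/2*γ1345 + 1035*γ1346 - 873/8*γ1456 - 495*γ2346 + 99*γ2456 + 495*γ3456
(2*γ5) R2 = -29/2 - 9*γ12 - 45*γ13 + 11*γ14 - 97/2*γ15 - 97/4*γ16 - 11*γ24 + 121/2*γ25 + 22*γ26 - 55*γ34 + 230*γ35 + 110*γ36 - 757/18*γ45 + 11/4*γ46 - 159/2*γ56 - 45*γ1235 - 17*γ1245 - 87/4*γ1256 - 140*γ1345 - 230*γ1356 - 173/9*γ1456 + 55*γ2345 + 110*γ2356 + 539/36*γ2456 + 550/9*γ3456
(3*γ6) R2 = 477/4 + 261/8*γ12 + 345*γ13 + 173/6*γ14 + 291/8*γ15 - 291/4*γ16 - 165*γ23 - 539/24*γ24 - 33*γ25 + 363/4*γ26 - 275/3*γ34 - 165*γ35 + 345*γ36 - 33/8*γ45 - 757/12*γ46 - 87/4*γ56 - 135/2*γ1236 - 51/2*γ1246 - 27/2*γ1256 - 210*γ1346 - 135/2*γ1356 + 33/2*γ1456 + 165/2*γ2346 - 33/2*γ2456 - 165/2*γ3456
Summing the partial products and collecting blades:
Answer: 6027/10 + 2741/40*γ12 + 807*γ13 + 39097/90*γ14 + 3909/40*γ15 - 11993/40*γ16 - 245/2*γ23 - 46807/120*γ24 - 611/20*γ25 + 4321/20*γ26 - 9181/9*γ34 - 291/2*γ35 - 227/2*γ36 - 65459/360*γ45 + 76759/360*γ46 - 1154/5*γ56 + 318*γ1234 + 9/2*γ1235 - 965/4*γ1236 - 619/10*γ1245 + 11261/180*γ1246 - 1843/40*γ1256 - 304*γ1345 + 7873/9*γ1346 - 873/4*γ1356 - 3977/36*γ1456 - 11/2*γ2345 - 17369/36*γ2346 - 11*γ2356 + 34199/360*γ2456 + 17149/36*γ3456


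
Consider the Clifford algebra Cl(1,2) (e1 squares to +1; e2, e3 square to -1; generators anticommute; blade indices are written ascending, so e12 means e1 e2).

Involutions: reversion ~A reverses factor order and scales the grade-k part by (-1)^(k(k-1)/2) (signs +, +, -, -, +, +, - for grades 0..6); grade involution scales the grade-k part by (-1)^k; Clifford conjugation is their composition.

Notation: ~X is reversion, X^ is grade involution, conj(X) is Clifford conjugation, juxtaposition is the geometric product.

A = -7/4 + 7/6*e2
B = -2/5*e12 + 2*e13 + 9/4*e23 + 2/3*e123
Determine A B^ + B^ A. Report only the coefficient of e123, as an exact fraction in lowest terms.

first term: -7/15*e1 - 21/8*e3 + 7/10*e12 - 77/18*e13 - 63/16*e23 - 7/6*e123
second term: 7/15*e1 + 21/8*e3 + 7/10*e12 - 77/18*e13 - 63/16*e23 - 7/6*e123
Answer: -7/3


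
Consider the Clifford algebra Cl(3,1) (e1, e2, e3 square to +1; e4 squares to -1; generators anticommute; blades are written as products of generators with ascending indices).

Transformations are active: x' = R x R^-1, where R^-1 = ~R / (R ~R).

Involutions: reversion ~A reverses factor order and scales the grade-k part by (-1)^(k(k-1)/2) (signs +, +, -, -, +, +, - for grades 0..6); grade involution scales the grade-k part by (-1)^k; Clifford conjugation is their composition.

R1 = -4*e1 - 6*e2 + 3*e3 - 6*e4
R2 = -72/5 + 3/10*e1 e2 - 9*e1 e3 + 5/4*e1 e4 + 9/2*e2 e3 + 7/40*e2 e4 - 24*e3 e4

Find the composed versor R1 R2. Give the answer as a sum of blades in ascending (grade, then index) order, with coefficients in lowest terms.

Distribute over the terms of R1 (each basis-blade product reordered to ascending indices, repeated generators contracted through their squares):
(-4*e1) R2 = 288/5*e1 - 6/5*e2 + 36*e3 - 5*e4 - 18*e1 e2 e3 - 7/10*e1 e2 e4 + 96*e1 e3 e4
(-6*e2) R2 = 9/5*e1 + 432/5*e2 - 27*e3 - 21/20*e4 - 54*e1 e2 e3 + 15/2*e1 e2 e4 + 144*e2 e3 e4
(3*e3) R2 = 27*e1 - 27/2*e2 - 216/5*e3 - 72*e4 + 9/10*e1 e2 e3 - 15/4*e1 e3 e4 - 21/40*e2 e3 e4
(-6*e4) R2 = -15/2*e1 - 21/20*e2 + 144*e3 + 432/5*e4 - 9/5*e1 e2 e4 + 54*e1 e3 e4 - 27*e2 e3 e4
Summing the partial products and collecting blades:
Answer: 789/10*e1 + 1413/20*e2 + 549/5*e3 + 167/20*e4 - 711/10*e1 e2 e3 + 5*e1 e2 e4 + 585/4*e1 e3 e4 + 4659/40*e2 e3 e4


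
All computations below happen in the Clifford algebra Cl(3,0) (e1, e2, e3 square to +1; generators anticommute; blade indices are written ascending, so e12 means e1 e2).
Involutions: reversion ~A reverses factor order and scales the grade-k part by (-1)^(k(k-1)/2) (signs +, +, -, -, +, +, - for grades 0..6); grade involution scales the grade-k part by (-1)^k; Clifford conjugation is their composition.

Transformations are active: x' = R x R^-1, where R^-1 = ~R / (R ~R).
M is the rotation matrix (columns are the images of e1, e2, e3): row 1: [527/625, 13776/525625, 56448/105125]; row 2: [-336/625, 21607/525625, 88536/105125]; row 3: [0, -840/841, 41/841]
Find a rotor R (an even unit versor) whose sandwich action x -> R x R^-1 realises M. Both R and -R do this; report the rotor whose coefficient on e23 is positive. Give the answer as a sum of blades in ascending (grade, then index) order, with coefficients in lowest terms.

Method: write R = a + b12*e12 + b13*e13 + b23*e23 with a^2 + b12^2 + b13^2 + b23^2 = 1 (so R^-1 = ~R). Expanding the columns R e_j ~R gives tr M = 4a^2 - 1 and, from the antisymmetric part, M21 - M12 = -4a*b12, M13 - M31 = 4a*b13, M32 - M23 = -4a*b23.
Here tr M = 490439/525625, so a^2 = (1 + tr M)/4 = 254016/525625 and a = ±504/725. Taking a = 504/725: M21 - M12 = -296352/525625, M13 - M31 = 56448/105125, M32 - M23 = -193536/105125, giving b12 = 147/725, b13 = 28/145, b23 = 96/145, i.e. R = 504/725 + 147/725*e12 + 28/145*e13 + 96/145*e23.
Its e23 coefficient is already positive.
Answer: 504/725 + 147/725*e12 + 28/145*e13 + 96/145*e23. Note: both R and -R realise this M (trace 490439/525625); the covering map identifies them, and the e23-coefficient sign is the tie-breaker.


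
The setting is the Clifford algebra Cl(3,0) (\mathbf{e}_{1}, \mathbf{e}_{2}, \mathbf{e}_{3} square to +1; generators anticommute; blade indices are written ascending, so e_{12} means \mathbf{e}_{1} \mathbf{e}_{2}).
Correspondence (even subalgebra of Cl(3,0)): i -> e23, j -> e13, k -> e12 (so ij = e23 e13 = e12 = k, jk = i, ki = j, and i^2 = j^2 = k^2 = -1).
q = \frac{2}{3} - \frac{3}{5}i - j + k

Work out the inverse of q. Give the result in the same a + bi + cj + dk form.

In blades: q = \frac{2}{3} + e_{12} - e_{13} - \frac{3}{5} e_{23}.
With qbar = \frac{2}{3} - e_{12} + e_{13} + \frac{3}{5} e_{23} (scalar fixed, mapped units negated), q qbar = \frac{631}{225} (the sum of squared coefficients), so q^-1 = qbar / (\frac{631}{225}) = \frac{150}{631} - \frac{225}{631} e_{12} + \frac{225}{631} e_{13} + \frac{135}{631} e_{23}; translating back:
Answer: \frac{150}{631} + \frac{135}{631}i + \frac{225}{631}j - \frac{225}{631}k


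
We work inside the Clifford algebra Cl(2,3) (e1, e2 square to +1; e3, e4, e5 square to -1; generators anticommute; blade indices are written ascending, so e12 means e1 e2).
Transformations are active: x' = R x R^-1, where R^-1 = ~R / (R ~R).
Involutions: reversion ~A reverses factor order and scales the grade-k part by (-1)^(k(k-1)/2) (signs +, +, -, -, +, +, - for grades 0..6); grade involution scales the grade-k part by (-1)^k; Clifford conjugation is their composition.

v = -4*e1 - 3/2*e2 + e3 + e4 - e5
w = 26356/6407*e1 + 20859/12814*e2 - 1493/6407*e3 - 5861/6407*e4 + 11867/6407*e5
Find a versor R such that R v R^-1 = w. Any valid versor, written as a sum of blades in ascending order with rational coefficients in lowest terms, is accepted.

Since q(v) = q(w) = 61/4, the sum R = v + w = 728/6407*e1 + 819/6407*e2 + 4914/6407*e3 + 546/6407*e4 + 5460/6407*e5 does the job whenever invertible.
Answer: 728/6407*e1 + 819/6407*e2 + 4914/6407*e3 + 546/6407*e4 + 5460/6407*e5


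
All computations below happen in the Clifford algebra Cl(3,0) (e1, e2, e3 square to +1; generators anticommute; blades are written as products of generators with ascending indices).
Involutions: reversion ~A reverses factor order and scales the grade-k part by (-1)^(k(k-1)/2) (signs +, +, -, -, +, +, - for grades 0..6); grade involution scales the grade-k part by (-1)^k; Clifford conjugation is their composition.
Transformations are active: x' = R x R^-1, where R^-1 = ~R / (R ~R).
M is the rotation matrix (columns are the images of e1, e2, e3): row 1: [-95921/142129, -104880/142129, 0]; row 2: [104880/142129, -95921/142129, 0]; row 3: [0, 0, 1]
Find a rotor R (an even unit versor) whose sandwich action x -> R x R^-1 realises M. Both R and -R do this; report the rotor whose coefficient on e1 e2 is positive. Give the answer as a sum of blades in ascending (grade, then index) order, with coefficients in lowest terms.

Method: write R = a + b12*e1 e2 + b13*e1 e3 + b23*e2 e3 with a^2 + b12^2 + b13^2 + b23^2 = 1 (so R^-1 = ~R). Expanding the columns R e_j ~R gives tr M = 4a^2 - 1 and, from the antisymmetric part, M21 - M12 = -4a*b12, M13 - M31 = 4a*b13, M32 - M23 = -4a*b23.
Here tr M = -49713/142129, so a^2 = (1 + tr M)/4 = 23104/142129 and a = ±152/377. Taking a = 152/377: M21 - M12 = 209760/142129, M13 - M31 = 0, M32 - M23 = 0, giving b12 = -345/377, b13 = 0, b23 = 0, i.e. R = 152/377 - 345/377*e1 e2.
Its e1 e2 coefficient is negative, so report the other preimage -R.
Answer: -152/377 + 345/377*e1 e2. Uniqueness: Spin(3) -> SO(3) maps R and -R to the same rotation of trace -49713/142129; fixing the sign of the e1 e2 coefficient removes the ambiguity.


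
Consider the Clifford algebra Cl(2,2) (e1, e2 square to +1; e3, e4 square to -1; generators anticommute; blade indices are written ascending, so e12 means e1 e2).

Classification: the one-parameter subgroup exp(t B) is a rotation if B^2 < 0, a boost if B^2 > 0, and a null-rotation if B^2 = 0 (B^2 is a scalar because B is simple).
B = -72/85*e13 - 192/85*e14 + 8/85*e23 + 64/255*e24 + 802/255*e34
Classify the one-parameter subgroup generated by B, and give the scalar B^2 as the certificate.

B^2 term by term: the squares give (-72/85)^2*(e13)^2 + (-192/85)^2*(e14)^2 + (8/85)^2*(e23)^2 + (64/255)^2*(e24)^2 + (802/255)^2*(e34)^2 = 5184/7225*(+1) + 36864/7225*(+1) + 64/7225*(+1) + 4096/65025*(+1) + 643204/65025*(-1) = -4 (each basis 2-blade squares to minus the product of its generators' squares); cross terms between blades sharing an index anticommute and cancel; the commuting (index-disjoint) pairs give grade-4 terms 2*c*c'*(blade product), which cancel blade by blade — e1234: 3072/7225 - 3072/7225 = 0 — confirming B is simple. So B^2 = -4.
Answer: rotation, certificate B^2 = -4. The invariant at work: B^2 = -4 is unchanged by conjugation, hence its sign classifies the subgroup whatever basis B is written in.


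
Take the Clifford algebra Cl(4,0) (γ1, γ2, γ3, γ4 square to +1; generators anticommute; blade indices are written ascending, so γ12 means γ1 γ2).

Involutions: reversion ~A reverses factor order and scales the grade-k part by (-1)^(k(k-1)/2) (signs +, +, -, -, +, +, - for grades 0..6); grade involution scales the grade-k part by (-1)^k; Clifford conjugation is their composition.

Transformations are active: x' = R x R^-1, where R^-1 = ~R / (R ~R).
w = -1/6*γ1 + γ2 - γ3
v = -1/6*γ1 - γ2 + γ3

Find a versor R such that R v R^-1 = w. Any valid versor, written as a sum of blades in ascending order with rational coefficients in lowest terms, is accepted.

Construction: equal norms (both 73/36) license R = v + w = -1/3*γ1 — nothing changes along that direction, while (v - w)/2 changes sign, so v maps onto w.
Answer: -1/3*γ1


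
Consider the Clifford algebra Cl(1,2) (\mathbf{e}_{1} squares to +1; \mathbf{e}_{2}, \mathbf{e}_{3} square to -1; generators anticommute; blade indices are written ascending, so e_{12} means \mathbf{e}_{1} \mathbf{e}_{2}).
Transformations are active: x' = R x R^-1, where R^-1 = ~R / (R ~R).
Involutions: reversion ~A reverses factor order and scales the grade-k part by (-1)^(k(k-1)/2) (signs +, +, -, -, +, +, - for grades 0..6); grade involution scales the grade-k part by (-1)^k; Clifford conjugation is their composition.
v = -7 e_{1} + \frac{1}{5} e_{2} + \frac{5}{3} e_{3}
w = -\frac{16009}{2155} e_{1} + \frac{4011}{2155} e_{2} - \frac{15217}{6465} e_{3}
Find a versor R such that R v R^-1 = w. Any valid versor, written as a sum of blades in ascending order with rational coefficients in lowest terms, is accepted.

Why this works: both vectors square to \frac{10391}{225}, so q(v) = q(w) and R = v + w = -\frac{31094}{2155} e_{1} + \frac{4442}{2155} e_{2} - \frac{4442}{6465} e_{3} carries v to w — its own direction survives, the complement (v - w)/2 flips.
Answer: -\frac{31094}{2155} e_{1} + \frac{4442}{2155} e_{2} - \frac{4442}{6465} e_{3}


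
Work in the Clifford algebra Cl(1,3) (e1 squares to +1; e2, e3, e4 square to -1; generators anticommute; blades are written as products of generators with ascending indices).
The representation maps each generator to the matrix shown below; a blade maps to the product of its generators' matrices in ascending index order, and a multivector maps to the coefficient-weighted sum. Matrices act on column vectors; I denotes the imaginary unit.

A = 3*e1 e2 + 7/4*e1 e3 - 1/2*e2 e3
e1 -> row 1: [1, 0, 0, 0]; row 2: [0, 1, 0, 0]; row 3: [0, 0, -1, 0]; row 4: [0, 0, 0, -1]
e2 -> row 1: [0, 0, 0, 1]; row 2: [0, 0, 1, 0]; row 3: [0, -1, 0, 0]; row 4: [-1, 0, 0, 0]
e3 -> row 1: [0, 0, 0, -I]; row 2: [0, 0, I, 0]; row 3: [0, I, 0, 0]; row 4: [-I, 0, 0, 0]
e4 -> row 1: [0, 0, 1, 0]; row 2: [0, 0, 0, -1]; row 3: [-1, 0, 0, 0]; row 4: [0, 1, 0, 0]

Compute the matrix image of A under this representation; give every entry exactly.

Bivector images (products of the table entries): rho(e1 e2) = rho(e1)rho(e2) = row 1: [0, 0, 0, 1]; row 2: [0, 0, 1, 0]; row 3: [0, 1, 0, 0]; row 4: [1, 0, 0, 0]; rho(e1 e3) = rho(e1)rho(e3) = row 1: [0, 0, 0, -I]; row 2: [0, 0, I, 0]; row 3: [0, -I, 0, 0]; row 4: [I, 0, 0, 0]; rho(e2 e3) = rho(e2)rho(e3) = row 1: [-I, 0, 0, 0]; row 2: [0, I, 0, 0]; row 3: [0, 0, -I, 0]; row 4: [0, 0, 0, I].
M = (3)*rho(e1 e2) + (7/4)*rho(e1 e3) + (-1/2)*rho(e2 e3), summed entrywise:
Answer: row 1: [I/2, 0, 0, 3 - 7*I/4]; row 2: [0, -I/2, 3 + 7*I/4, 0]; row 3: [0, 3 - 7*I/4, I/2, 0]; row 4: [3 + 7*I/4, 0, 0, -I/2]


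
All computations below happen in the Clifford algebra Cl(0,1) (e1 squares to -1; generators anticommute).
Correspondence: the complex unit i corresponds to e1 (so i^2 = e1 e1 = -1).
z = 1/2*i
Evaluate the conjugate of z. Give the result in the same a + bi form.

In blades: z = 1/2*e1.
Conjugation here is Clifford conjugation: the scalar is fixed and the grade-1 and grade-2 blades all flip sign, giving -1/2*e1; translating back:
Answer: -1/2*i


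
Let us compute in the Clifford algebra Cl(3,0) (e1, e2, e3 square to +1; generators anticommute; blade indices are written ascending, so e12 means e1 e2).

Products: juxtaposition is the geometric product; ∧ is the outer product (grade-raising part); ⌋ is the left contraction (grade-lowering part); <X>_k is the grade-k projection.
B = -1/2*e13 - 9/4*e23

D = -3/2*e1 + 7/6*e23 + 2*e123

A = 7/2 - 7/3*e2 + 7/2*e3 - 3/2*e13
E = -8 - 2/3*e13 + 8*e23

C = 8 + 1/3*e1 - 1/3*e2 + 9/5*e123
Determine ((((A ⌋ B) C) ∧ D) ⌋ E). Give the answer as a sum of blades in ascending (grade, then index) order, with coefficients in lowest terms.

step 1: -3/4 + 7/4*e1 + 63/8*e2 + 21/4*e3 - 7/4*e13 - 63/8*e23
step 2: -193/24 + 1117/40*e1 + 601/10*e2 + 959/24*e3 + 749/120*e12 - 1197/40*e13 - 581/10*e23 - 547/120*e123
step 3: 193/16*e1 + 1803/20*e12 + 959/16*e13 - 1351/144*e23 + 4975/48*e123
step 4: 8281/72 - 193/24*e3
Answer: 8281/72 - 193/24*e3


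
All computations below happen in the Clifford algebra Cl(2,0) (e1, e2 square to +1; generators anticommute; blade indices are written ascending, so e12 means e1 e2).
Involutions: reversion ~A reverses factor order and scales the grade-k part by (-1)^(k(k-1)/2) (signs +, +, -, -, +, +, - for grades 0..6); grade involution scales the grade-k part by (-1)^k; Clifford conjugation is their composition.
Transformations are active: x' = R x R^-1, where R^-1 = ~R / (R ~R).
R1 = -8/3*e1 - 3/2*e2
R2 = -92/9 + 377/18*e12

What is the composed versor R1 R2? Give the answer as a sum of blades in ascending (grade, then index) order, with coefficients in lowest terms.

Distribute over the terms of R1 (each basis-blade product reordered to ascending indices, repeated generators contracted through their squares):
(-8/3*e1) R2 = 736/27*e1 - 1508/27*e2
(-3/2*e2) R2 = 377/12*e1 + 46/3*e2
Summing the partial products and collecting blades:
Answer: 6337/108*e1 - 1094/27*e2


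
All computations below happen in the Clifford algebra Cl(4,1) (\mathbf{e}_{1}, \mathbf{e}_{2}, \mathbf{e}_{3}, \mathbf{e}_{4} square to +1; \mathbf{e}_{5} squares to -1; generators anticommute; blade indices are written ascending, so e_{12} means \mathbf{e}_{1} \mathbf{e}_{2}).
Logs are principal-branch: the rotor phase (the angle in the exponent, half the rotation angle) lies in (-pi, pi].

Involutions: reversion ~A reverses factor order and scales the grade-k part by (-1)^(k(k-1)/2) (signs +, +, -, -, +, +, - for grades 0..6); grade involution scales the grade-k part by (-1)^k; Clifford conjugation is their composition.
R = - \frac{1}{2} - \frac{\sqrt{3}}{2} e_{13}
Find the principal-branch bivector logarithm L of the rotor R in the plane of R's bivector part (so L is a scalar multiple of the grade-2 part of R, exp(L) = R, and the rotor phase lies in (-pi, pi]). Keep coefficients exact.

The scalar part of R is - \frac{1}{2}, so the principal-branch rotor phase is pinned; divide the bivector part by its sine to get the unit plane — L is the phase times that plane.
Concretely: cos(phase) = - \frac{1}{2} gives phase = ±\frac{2 \pi}{3}, and since phase/sin(phase) is even the sign is immaterial: L = (phase/sin(phase)) * <R>_2 = (\frac{4 \sqrt{3} \pi}{9}) * <R>_2.
Answer: - \frac{2 \pi}{3} e_{13}


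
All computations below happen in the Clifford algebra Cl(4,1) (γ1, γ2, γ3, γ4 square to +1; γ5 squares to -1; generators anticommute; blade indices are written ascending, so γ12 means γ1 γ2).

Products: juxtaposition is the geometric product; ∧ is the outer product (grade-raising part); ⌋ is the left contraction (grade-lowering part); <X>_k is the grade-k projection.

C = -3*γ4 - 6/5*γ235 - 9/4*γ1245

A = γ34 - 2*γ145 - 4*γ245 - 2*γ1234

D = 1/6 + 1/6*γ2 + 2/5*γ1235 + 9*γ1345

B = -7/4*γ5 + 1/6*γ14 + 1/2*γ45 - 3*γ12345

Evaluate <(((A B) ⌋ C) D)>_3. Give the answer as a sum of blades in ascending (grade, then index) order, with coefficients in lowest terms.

step 1: -γ1 - 2*γ2 + 19/3*γ5 - 71/6*γ13 - 7/2*γ14 + 19/3*γ23 - 7*γ24 + 1/2*γ35 + 7/3*γ125 - 7/4*γ345 - γ1235 + 7/2*γ12345
step 2: -3/5*γ2 + 21/4*γ4 + 38/5*γ5 - 63/4*γ15 + 38/5*γ23 + 63/8*γ25 + 12/5*γ35 - 57/4*γ124 - 9/2*γ145 + 9/4*γ245
step 3: -1/10 - 1/10*γ2 - 1253/30*γ3 + 7/8*γ4 - 11/240*γ5 + 24/25*γ12 - 63/20*γ13 - 769/40*γ14 - 1133/200*γ15 - 151/30*γ23 - 7/8*γ24 + 11/240*γ25 - 567/4*γ34 + 2/5*γ35 + 3/8*γ45 - 1721/100*γ123 - 19/8*γ124 + 21/8*γ125 + 693/10*γ134 + 4749/100*γ135 - 3/4*γ145 + 9/5*γ234 + 2573/20*γ235 + 3/8*γ245 - 57/10*γ345 - 567/8*γ1234 + 1353/20*γ1245 + 33/10*γ12345
step 4: -1721/100*γ123 - 19/8*γ124 + 21/8*γ125 + 693/10*γ134 + 4749/100*γ135 - 3/4*γ145 + 9/5*γ234 + 2573/20*γ235 + 3/8*γ245 - 57/10*γ345
Answer: -1721/100*γ123 - 19/8*γ124 + 21/8*γ125 + 693/10*γ134 + 4749/100*γ135 - 3/4*γ145 + 9/5*γ234 + 2573/20*γ235 + 3/8*γ245 - 57/10*γ345


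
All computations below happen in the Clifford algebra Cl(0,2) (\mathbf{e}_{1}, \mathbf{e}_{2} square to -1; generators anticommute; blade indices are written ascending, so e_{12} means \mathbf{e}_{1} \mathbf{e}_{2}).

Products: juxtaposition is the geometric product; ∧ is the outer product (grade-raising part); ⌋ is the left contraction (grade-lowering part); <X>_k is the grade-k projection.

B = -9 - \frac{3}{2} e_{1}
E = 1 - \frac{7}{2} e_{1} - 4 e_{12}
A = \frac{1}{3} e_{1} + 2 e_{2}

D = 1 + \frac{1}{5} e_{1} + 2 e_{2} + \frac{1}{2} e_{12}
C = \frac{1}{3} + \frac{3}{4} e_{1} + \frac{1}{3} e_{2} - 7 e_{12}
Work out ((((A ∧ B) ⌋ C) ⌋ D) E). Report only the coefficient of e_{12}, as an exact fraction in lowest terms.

step 1: -3 e_{1} - 18 e_{2} + 3 e_{12}
step 2: \frac{117}{4} + 126 e_{1} - 21 e_{2}
step 3: \frac{921}{20} - \frac{93}{20} e_{1} - \frac{9}{2} e_{2} + \frac{117}{8} e_{12}
step 4: \frac{3531}{40} - \frac{5913}{40} e_{1} - \frac{5943}{80} e_{2} - \frac{7413}{40} e_{12}
Answer: -\frac{7413}{40}


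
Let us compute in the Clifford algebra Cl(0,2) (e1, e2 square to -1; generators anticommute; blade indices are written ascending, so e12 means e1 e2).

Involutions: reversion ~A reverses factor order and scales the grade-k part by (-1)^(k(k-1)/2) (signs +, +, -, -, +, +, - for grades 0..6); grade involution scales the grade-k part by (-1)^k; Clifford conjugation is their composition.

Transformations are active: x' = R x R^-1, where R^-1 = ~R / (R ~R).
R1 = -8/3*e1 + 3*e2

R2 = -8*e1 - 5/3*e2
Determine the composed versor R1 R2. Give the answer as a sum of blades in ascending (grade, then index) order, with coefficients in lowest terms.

Distribute over the terms of R1 (each basis-blade product reordered to ascending indices, repeated generators contracted through their squares):
(-8/3*e1) R2 = -64/3 + 40/9*e12
(3*e2) R2 = 5 + 24*e12
Summing the partial products and collecting blades:
Answer: -49/3 + 256/9*e12


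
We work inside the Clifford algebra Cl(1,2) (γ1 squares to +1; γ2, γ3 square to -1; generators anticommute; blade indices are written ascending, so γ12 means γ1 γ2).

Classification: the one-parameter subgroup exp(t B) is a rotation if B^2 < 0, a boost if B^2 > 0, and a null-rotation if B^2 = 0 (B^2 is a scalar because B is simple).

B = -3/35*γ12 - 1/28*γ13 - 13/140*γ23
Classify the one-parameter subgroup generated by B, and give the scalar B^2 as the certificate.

B^2 term by term: the squares give (-3/35)^2*(γ12)^2 + (-1/28)^2*(γ13)^2 + (-13/140)^2*(γ23)^2 = 9/1225*(+1) + 1/784*(+1) + 169/19600*(-1) = 0 (each basis 2-blade squares to minus the product of its generators' squares); cross terms between blades sharing an index anticommute and cancel. So B^2 = 0.
Answer: null-rotation, certificate B^2 = 0. Certificate logic: 0 is a conjugation-invariant scalar, so its sign fixes rotation versus boost versus null-rotation outright.


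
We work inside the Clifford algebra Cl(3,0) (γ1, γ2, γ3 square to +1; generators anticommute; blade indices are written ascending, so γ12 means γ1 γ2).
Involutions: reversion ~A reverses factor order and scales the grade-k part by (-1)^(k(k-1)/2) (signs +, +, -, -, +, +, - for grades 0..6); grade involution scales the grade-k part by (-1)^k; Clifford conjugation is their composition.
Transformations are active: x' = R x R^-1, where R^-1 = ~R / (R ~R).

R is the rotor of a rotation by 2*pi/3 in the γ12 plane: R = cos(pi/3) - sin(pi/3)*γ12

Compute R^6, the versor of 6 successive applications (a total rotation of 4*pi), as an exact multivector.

Because a rotor carries half the rotation angle, composing 6 copies of this γ12-plane rotor multiplies the phase: 6*(pi/3) = 2*pi, hence R^6 = cos(2*pi) - sin(2*pi)*γ12.
cos(2*pi) = 1 and sin(2*pi) = 0, so R^6 = 1. The total rotation 4*pi is 2 full turns, so every vector returns to itself, yet the rotor is +1, back on the identity sheet (an even number of 2*pi turns).
Answer: 1
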